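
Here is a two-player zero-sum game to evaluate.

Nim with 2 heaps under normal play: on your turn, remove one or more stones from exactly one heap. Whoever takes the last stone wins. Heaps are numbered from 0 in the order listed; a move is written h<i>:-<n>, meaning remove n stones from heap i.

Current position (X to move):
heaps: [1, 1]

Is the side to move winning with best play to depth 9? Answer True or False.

X winning at [(1,1)]: False

p1 X@[(1,1)]: h0:-1[(0,1)]-1* h1:-1[(1,0)]-1
p2 O@[(0,1)]: h1:-1[(0,0)]+1*
p3 X@[(0,0)] terminal -1; root [(1,1)] d9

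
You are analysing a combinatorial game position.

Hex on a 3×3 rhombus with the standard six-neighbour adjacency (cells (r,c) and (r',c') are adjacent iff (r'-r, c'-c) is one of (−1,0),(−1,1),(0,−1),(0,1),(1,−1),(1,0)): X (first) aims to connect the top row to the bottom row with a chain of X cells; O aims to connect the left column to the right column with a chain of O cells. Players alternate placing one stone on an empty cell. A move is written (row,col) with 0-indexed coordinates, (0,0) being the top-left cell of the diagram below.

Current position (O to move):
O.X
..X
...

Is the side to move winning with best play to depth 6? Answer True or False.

O winning at [O.X/..X/...]: False

[O.X/..X/...] O move#1: (0,1):-1/OOX/..X/...*, (1,0):-1/O.X/O.X/..., (1,1):-1/O.X/.OX/..., (2,0):-1/O.X/..X/O.., (2,1):-1/O.X/..X/.O., (2,2):-1/O.X/..X/..O
[OOX/..X/...] X move#2: (1,0):+1/OOX/X.X/...*, (1,1):+1/OOX/.XX/..., (2,0):+1/OOX/..X/X.., (2,1):+1/OOX/..X/.X., (2,2):+1/OOX/..X/..X
[OOX/X.X/...] O move#3: (1,1):-1/OOX/XOX/...*, (2,0):-1/OOX/X.X/O.., (2,1):-1/OOX/X.X/.O., (2,2):-1/OOX/X.X/..O
[OOX/XOX/...] X move#4: (2,0):+1/OOX/XOX/X..*, (2,1):+1/OOX/XOX/.X., (2,2):+1/OOX/XOX/..X
[OOX/XOX/X..] O move#5: (2,1):-1/OOX/XOX/XO.*, (2,2):-1/OOX/XOX/X.O
[OOX/XOX/XO.] X move#6: (2,2):+1/OOX/XOX/XOX*
[OOX/XOX/XOX] end (terminal -1, O#7); searched O.X/..X/... to 6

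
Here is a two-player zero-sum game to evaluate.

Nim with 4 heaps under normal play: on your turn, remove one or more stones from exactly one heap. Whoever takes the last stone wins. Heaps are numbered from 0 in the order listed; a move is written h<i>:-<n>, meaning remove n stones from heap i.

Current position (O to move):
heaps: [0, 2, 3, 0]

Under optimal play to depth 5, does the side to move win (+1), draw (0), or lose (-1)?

ply 1, O at (0,2,3,0) | h1:-1=-1→(0,1,3,0); h1:-2=-1→(0,0,3,0); h2:-1=+1→(0,2,2,0)*; h2:-2=-1→(0,2,1,0); h2:-3=-1→(0,2,0,0)
ply 2, X at (0,2,2,0) | h1:-1=-1→(0,1,2,0)*; h1:-2=-1→(0,0,2,0); h2:-1=-1→(0,2,1,0); h2:-2=-1→(0,2,0,0)
ply 3, O at (0,1,2,0) | h1:-1=-1→(0,0,2,0); h2:-1=+1→(0,1,1,0)*; h2:-2=-1→(0,1,0,0)
ply 4, X at (0,1,1,0) | h1:-1=-1→(0,0,1,0)*; h2:-1=-1→(0,1,0,0)
ply 5, O at (0,0,1,0) | h2:-1=+1→(0,0,0,0)*
ply 6: (0,0,0,0) is terminal -1 (X); from (0,2,3,0) depth 5

value((0,2,3,0), O) = +1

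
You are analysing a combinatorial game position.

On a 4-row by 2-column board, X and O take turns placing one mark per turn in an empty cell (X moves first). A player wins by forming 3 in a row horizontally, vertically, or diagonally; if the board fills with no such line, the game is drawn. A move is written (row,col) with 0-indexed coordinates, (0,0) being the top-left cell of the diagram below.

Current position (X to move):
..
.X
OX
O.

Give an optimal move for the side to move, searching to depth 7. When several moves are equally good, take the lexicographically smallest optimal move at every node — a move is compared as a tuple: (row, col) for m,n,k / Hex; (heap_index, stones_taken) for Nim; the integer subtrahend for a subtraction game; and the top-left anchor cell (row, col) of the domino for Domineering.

p1 X@[../.X/OX/O.]: (0,0)[X./.X/OX/O.]-1 (0,1)[.X/.X/OX/O.]+1* (1,0)[../XX/OX/O.]+1 (3,1)[../.X/OX/OX]+1
p2 O@[.X/.X/OX/O.] terminal -1; root [../.X/OX/O.] d7

X's best at [../.X/OX/O.]: (0,1)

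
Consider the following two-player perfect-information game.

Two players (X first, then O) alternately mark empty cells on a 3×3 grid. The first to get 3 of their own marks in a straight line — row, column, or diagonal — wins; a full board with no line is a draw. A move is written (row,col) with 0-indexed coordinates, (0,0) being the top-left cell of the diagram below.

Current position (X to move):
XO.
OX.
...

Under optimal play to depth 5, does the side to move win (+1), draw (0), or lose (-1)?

value(XO./OX./..., X) = +1

[XO./OX./...] X move#1: (0,2):+1/XOX/OX./...*, (1,2):+0/XO./OXX/..., (2,0):+1/XO./OX./X.., (2,1):+0/XO./OX./.X., (2,2):+1/XO./OX./..X
[XOX/OX./...] O move#2: (1,2):-1/XOX/OXO/...*, (2,0):-1/XOX/OX./O.., (2,1):-1/XOX/OX./.O., (2,2):-1/XOX/OX./..O
[XOX/OXO/...] X move#3: (2,0):+1/XOX/OXO/X..*, (2,1):+1/XOX/OXO/.X., (2,2):+1/XOX/OXO/..X
[XOX/OXO/X..] end (terminal -1, O#4); searched XO./OX./... to 5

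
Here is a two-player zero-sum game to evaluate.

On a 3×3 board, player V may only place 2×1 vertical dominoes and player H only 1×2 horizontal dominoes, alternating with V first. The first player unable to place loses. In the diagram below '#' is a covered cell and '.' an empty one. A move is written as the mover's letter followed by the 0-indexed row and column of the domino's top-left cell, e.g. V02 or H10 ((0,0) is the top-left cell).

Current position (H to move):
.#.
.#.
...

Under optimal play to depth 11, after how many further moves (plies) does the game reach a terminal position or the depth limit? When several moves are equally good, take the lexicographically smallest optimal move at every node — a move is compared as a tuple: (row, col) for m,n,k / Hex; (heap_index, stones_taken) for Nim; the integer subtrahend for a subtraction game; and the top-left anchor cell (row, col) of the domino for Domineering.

PV length from [.#./.#./...]: 2 plies

[.#./.#./...] H move#1: H20:-1/.#./.#./##.*, H21:-1/.#./.#./.##
[.#./.#./##.] V move#2: V00:+1/##./##./##.*, V02:+1/.##/.##/##., V12:+1/.#./.##/###
[##./##./##.] end (terminal -1, H#3); searched .#./.#./... to 11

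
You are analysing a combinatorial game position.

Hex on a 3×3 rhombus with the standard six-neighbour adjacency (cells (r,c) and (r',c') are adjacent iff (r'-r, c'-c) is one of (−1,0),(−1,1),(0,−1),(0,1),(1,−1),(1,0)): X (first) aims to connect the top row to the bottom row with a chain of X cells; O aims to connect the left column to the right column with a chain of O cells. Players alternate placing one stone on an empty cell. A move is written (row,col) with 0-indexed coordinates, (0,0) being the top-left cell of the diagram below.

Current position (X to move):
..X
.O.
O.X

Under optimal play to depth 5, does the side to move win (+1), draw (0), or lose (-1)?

ply 1, X at ..X/.O./O.X | (0,0)=-1→X.X/.O./O.X; (0,1)=-1→.XX/.O./O.X; (1,0)=-1→..X/XO./O.X; (1,2)=+1→..X/.OX/O.X*; (2,1)=-1→..X/.O./OXX
ply 2: ..X/.OX/O.X is terminal -1 (O); from ..X/.O./O.X depth 5

value(..X/.O./O.X, X) = +1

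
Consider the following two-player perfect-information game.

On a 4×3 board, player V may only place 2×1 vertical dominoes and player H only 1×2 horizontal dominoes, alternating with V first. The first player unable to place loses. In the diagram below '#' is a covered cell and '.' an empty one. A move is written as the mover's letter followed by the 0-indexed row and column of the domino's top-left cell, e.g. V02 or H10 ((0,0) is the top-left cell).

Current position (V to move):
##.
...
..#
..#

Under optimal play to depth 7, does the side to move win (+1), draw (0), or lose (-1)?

[##./.../..#/..#] V move#1: V02:-1/###/..#/..#/..#, V10:+1/##./#../#.#/..#*, V11:+1/##./.#./.##/..#, V20:+1/##./.../#.#/#.#, V21:+1/##./.../.##/.##
[##./#../#.#/..#] H move#2: H11:-1/##./###/#.#/..#*, H30:-1/##./#../#.#/###
[##./###/#.#/..#] V move#3: V21:+1/##./###/###/.##*
[##./###/###/.##] end (terminal -1, H#4); searched ##./.../..#/..# to 7

value(##./.../..#/..#, V) = +1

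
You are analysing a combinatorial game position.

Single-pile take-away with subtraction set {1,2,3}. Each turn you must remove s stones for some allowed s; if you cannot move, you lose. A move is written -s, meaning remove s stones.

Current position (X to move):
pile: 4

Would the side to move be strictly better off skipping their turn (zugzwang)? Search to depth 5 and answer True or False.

[4] X move#1: -1:-1/3*, -2:-1/2, -3:-1/1
[3] O move#2: -1:-1/2, -2:-1/1, -3:+1/0*
[0] end (terminal -1, X#3); searched 4 to 5
suppose X passes — search the same position with O to move:
pass> [4] O move#1: -1:-1/3*, -2:-1/2, -3:-1/1
pass> [3] X move#2: -1:-1/2, -2:-1/1, -3:+1/0*
pass> [0] end (terminal -1, O#3); searched 4 to 5
for X: play -1, pass +1

zugzwang(4, X) = True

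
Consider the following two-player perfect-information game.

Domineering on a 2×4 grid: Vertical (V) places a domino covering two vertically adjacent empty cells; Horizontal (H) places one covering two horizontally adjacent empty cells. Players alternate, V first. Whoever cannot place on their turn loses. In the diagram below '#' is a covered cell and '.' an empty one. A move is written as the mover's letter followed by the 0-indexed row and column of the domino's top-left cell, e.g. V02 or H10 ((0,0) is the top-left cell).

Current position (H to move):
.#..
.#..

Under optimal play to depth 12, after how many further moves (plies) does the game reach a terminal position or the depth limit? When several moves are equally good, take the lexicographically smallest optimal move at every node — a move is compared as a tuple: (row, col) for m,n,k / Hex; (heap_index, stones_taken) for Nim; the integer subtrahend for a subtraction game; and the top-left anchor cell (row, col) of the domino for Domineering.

PV length from [.#../.#..]: 3 plies

[.#../.#..] H move#1: H02:+1/.###/.#..*, H12:+1/.#../.###
[.###/.#..] V move#2: V00:-1/####/##..*
[####/##..] H move#3: H12:+1/####/####*
[####/####] end (terminal -1, V#4); searched .#../.#.. to 12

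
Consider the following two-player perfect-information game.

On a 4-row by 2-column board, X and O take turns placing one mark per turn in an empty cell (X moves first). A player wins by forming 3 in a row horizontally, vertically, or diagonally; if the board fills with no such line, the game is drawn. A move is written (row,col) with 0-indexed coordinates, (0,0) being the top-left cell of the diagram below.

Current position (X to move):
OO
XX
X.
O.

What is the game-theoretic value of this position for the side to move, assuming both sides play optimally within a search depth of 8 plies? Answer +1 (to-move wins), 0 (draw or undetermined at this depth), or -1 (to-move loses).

ply 1, X at OO/XX/X./O. | (2,1)=+0→OO/XX/XX/O.*; (3,1)=+0→OO/XX/X./OX
ply 2, O at OO/XX/XX/O. | (3,1)=+0→OO/XX/XX/OO*
ply 3: OO/XX/XX/OO is terminal +0 (X); from OO/XX/X./O. depth 8

value(OO/XX/X./O., X) = 0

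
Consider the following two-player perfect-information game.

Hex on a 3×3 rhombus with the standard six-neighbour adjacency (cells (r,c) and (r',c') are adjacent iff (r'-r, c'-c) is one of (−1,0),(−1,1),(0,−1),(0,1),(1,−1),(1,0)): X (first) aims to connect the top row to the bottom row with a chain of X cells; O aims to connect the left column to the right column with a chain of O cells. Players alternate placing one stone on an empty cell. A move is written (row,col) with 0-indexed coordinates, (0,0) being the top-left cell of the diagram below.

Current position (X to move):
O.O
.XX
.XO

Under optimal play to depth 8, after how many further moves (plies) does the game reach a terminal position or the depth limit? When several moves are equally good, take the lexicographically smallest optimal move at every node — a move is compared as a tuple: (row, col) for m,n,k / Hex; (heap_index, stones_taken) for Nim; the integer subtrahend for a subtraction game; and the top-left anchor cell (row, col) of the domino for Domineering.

ply 1, X at O.O/.XX/.XO | (0,1)=+1→OXO/.XX/.XO*; (1,0)=-1→O.O/XXX/.XO; (2,0)=-1→O.O/.XX/XXO
ply 2: OXO/.XX/.XO is terminal -1 (O); from O.O/.XX/.XO depth 8

PV length from [O.O/.XX/.XO]: 1 ply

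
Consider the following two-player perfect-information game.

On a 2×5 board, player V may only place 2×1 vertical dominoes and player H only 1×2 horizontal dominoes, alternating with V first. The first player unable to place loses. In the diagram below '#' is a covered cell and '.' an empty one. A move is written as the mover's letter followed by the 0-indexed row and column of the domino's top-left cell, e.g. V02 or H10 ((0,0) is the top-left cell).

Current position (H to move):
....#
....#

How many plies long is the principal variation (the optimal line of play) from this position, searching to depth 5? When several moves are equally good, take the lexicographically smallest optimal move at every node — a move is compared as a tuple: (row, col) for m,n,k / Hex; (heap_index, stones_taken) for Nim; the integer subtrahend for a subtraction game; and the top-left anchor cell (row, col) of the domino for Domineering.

ply 1, H at ....#/....# | H00=-1→##..#/....#; H01=+1→.##.#/....#*; H02=-1→..###/....#; H10=-1→....#/##..#; H11=+1→....#/.##.#; H12=-1→....#/..###
ply 2, V at .##.#/....# | V00=-1→###.#/#...#*; V03=-1→.####/...##
ply 3, H at ###.#/#...# | H11=-1→###.#/###.#; H12=+1→###.#/#.###*
ply 4: ###.#/#.### is terminal -1 (V); from ....#/....# depth 5

PV length from [....#/....#]: 3 plies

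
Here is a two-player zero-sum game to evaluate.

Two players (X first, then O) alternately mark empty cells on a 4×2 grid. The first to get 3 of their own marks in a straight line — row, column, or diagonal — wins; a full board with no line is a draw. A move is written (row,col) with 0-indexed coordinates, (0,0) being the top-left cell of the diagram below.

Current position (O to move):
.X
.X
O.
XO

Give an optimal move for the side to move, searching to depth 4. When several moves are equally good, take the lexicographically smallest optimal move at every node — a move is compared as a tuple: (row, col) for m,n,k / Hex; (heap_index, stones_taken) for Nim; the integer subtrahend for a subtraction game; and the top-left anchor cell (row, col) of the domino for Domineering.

p1 O@[.X/.X/O./XO]: (0,0)[OX/.X/O./XO]-1 (1,0)[.X/OX/O./XO]-1 (2,1)[.X/.X/OO/XO]+0*
p2 X@[.X/.X/OO/XO]: (0,0)[XX/.X/OO/XO]+0* (1,0)[.X/XX/OO/XO]+0
p3 O@[XX/.X/OO/XO]: (1,0)[XX/OX/OO/XO]+0*
p4 X@[XX/OX/OO/XO] terminal +0; root [.X/.X/O./XO] d4

O's best at [.X/.X/O./XO]: (2,1)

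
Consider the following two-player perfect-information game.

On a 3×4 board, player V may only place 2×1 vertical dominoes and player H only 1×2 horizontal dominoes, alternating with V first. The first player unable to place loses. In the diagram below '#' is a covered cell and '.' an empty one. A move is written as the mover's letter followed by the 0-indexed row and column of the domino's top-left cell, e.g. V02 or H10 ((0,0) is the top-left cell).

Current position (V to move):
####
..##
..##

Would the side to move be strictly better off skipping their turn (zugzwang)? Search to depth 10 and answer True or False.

ply 1, V at ####/..##/..## | V10=+1→####/#.##/#.##*; V11=+1→####/.###/.###
ply 2: ####/#.##/#.## is terminal -1 (H); from ####/..##/..## depth 10
if V skipped the turn, H would face:
~ ply 1, H at ####/..##/..## | H10=+1→####/####/..##*; H20=+1→####/..##/####
~ ply 2: ####/####/..## is terminal -1 (V); from ####/..##/..## depth 10
compare (V): move=+1 vs pass=-1

zugzwang(####/..##/..##, V) = False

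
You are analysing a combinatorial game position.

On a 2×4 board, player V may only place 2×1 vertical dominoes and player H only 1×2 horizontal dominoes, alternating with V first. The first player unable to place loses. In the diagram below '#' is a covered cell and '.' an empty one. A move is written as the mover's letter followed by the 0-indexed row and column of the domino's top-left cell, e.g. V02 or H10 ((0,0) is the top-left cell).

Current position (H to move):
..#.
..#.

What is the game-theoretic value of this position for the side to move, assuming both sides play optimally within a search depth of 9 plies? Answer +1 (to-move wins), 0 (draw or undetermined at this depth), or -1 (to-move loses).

ply 1, H at ..#./..#. | H00=+1→###./..#.*; H10=+1→..#./###.
ply 2, V at ###./..#. | V03=-1→####/..##*
ply 3, H at ####/..## | H10=+1→####/####*
ply 4: ####/#### is terminal -1 (V); from ..#./..#. depth 9

value(..#./..#., H) = +1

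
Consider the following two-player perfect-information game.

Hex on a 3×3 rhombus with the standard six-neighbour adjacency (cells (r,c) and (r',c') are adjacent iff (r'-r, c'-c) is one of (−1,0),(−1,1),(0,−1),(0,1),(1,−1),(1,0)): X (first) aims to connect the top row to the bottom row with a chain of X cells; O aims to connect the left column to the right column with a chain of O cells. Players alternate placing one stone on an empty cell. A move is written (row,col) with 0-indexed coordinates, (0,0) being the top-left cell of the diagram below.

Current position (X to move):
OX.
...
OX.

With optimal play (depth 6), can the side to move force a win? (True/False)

X winning at [OX./.../OX.]: True

[OX./.../OX.] X move#1: (0,2):+1/OXX/.../OX.*, (1,0):-1/OX./X../OX., (1,1):+1/OX./.X./OX., (1,2):+1/OX./..X/OX., (2,2):-1/OX./.../OXX
[OXX/.../OX.] O move#2: (1,0):-1/OXX/O../OX.*, (1,1):-1/OXX/.O./OX., (1,2):-1/OXX/..O/OX., (2,2):-1/OXX/.../OXO
[OXX/O../OX.] X move#3: (1,1):+1/OXX/OX./OX.*, (1,2):+1/OXX/O.X/OX., (2,2):+1/OXX/O../OXX
[OXX/OX./OX.] end (terminal -1, O#4); searched OX./.../OX. to 6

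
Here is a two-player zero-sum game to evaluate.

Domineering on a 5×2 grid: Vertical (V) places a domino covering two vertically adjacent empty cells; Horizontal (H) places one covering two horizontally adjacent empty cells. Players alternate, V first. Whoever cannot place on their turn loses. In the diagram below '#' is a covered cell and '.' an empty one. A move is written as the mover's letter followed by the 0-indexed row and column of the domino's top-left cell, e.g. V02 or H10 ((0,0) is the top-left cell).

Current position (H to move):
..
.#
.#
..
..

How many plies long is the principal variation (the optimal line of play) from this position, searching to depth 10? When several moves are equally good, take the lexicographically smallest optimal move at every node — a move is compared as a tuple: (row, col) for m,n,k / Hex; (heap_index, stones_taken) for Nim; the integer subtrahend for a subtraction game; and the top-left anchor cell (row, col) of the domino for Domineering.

[../.#/.#/../..] H move#1: H00:-1/##/.#/.#/../.., H30:+1/../.#/.#/##/..*, H40:+1/../.#/.#/../##
[../.#/.#/##/..] V move#2: V00:-1/#./##/.#/##/..*, V10:-1/../##/##/##/..
[#./##/.#/##/..] H move#3: H40:+1/#./##/.#/##/##*
[#./##/.#/##/##] end (terminal -1, V#4); searched ../.#/.#/../.. to 10

PV length from [../.#/.#/../..]: 3 plies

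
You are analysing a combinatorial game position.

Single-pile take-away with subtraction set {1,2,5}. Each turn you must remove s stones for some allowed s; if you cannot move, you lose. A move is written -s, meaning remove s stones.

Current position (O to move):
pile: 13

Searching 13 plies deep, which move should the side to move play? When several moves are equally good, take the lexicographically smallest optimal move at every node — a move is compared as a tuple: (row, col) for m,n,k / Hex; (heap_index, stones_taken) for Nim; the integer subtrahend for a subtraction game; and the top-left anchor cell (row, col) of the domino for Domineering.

ply 1, O at 13 | -1=+1→12*; -2=-1→11; -5=-1→8
ply 2, X at 12 | -1=-1→11*; -2=-1→10; -5=-1→7
ply 3, O at 11 | -1=-1→10; -2=+1→9*; -5=+1→6
ply 4, X at 9 | -1=-1→8*; -2=-1→7; -5=-1→4
ply 5, O at 8 | -1=-1→7; -2=+1→6*; -5=+1→3
ply 6, X at 6 | -1=-1→5*; -2=-1→4; -5=-1→1
ply 7, O at 5 | -1=-1→4; -2=+1→3*; -5=+1→0
ply 8, X at 3 | -1=-1→2*; -2=-1→1
ply 9, O at 2 | -1=-1→1; -2=+1→0*
ply 10: 0 is terminal -1 (X); from 13 depth 13

O's best at [13]: -1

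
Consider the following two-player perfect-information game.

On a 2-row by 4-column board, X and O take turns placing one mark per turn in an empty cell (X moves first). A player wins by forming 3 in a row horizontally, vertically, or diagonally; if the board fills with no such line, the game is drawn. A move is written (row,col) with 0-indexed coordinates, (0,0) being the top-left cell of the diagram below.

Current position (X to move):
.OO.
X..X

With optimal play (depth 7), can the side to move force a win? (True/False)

ply 1, X at .OO./X..X | (0,0)=-1→XOO./X..X*; (0,3)=-1→.OOX/X..X; (1,1)=-1→.OO./XX.X; (1,2)=-1→.OO./X.XX
ply 2, O at XOO./X..X | (0,3)=+1→XOOO/X..X*; (1,1)=+0→XOO./XO.X; (1,2)=+0→XOO./X.OX
ply 3: XOOO/X..X is terminal -1 (X); from .OO./X..X depth 7

X winning at [.OO./X..X]: False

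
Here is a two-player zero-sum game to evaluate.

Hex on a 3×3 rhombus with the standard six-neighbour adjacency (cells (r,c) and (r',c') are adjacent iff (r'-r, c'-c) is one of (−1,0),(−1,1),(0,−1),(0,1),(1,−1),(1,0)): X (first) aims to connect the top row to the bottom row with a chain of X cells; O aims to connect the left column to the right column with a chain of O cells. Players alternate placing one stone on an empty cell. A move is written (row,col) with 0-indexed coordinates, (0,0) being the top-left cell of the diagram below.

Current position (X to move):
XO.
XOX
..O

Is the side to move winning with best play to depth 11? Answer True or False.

p1 X@[XO./XOX/..O]: (0,2)[XOX/XOX/..O]+1* (2,0)[XO./XOX/X.O]+1 (2,1)[XO./XOX/.XO]+1
p2 O@[XOX/XOX/..O]: (2,0)[XOX/XOX/O.O]-1* (2,1)[XOX/XOX/.OO]-1
p3 X@[XOX/XOX/O.O]: (2,1)[XOX/XOX/OXO]+1*
p4 O@[XOX/XOX/OXO] terminal -1; root [XO./XOX/..O] d11

X winning at [XO./XOX/..O]: True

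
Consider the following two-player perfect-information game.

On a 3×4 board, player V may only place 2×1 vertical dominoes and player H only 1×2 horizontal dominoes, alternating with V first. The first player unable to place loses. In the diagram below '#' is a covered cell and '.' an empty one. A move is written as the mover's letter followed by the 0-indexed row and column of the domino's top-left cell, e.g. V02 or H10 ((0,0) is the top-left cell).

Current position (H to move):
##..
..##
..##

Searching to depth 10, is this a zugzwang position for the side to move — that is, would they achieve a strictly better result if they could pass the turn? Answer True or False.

[##../..##/..##] H move#1: H02:-1/####/..##/..##, H10:+1/##../####/..##*, H20:+1/##../..##/####
[##../####/..##] end (terminal -1, V#2); searched ##../..##/..## to 10
suppose H passes — search the same position with V to move:
pass> [##../..##/..##] V move#1: V10:+1/##../#.##/#.##*, V11:+1/##../.###/.###
pass> [##../#.##/#.##] H move#2: H02:-1/####/#.##/#.##*
pass> [####/#.##/#.##] V move#3: V11:+1/####/####/####*
pass> [####/####/####] end (terminal -1, H#4); searched ##../..##/..## to 10
for H: play +1, pass -1

zugzwang(##../..##/..##, H) = False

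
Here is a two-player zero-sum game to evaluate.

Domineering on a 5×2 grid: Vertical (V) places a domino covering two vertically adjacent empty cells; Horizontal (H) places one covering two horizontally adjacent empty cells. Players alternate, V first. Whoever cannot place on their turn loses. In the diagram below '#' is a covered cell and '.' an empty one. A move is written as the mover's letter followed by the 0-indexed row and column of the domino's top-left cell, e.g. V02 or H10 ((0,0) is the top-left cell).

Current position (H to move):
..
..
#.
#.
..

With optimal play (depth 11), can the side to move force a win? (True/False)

H winning at [../../#./#./..]: True

ply 1, H at ../../#./#./.. | H00=+1→##/../#./#./..*; H10=+1→../##/#./#./..; H40=-1→../../#./#./##
ply 2, V at ##/../#./#./.. | V11=-1→##/.#/##/#./..*; V21=-1→##/../##/##/..; V31=-1→##/../#./##/.#
ply 3, H at ##/.#/##/#./.. | H40=+1→##/.#/##/#./##*
ply 4: ##/.#/##/#./## is terminal -1 (V); from ../../#./#./.. depth 11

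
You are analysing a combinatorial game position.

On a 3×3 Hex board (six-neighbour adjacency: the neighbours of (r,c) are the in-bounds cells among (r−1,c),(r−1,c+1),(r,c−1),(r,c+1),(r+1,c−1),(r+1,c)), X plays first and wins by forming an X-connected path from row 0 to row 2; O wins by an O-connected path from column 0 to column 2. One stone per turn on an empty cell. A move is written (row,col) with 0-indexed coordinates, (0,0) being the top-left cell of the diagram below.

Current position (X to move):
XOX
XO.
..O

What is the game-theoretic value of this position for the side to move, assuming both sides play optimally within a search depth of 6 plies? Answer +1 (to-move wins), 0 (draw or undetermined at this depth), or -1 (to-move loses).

value(XOX/XO./..O, X) = +1

[XOX/XO./..O] X move#1: (1,2):+1/XOX/XOX/..O*, (2,0):+1/XOX/XO./X.O, (2,1):+1/XOX/XO./.XO
[XOX/XOX/..O] O move#2: (2,0):-1/XOX/XOX/O.O*, (2,1):-1/XOX/XOX/.OO
[XOX/XOX/O.O] X move#3: (2,1):+1/XOX/XOX/OXO*
[XOX/XOX/OXO] end (terminal -1, O#4); searched XOX/XO./..O to 6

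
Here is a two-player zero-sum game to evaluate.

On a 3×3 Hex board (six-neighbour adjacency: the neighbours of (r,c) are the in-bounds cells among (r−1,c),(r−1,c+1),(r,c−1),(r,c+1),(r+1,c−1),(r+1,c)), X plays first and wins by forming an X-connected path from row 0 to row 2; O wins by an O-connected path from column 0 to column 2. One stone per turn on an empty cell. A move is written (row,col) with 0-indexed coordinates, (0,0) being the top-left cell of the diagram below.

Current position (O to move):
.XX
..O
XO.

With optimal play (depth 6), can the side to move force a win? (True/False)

O winning at [.XX/..O/XO.]: False

ply 1, O at .XX/..O/XO. | (0,0)=-1→OXX/..O/XO.*; (1,0)=-1→.XX/O.O/XO.; (1,1)=-1→.XX/.OO/XO.; (2,2)=-1→.XX/..O/XOO
ply 2, X at OXX/..O/XO. | (1,0)=+1→OXX/X.O/XO.*; (1,1)=+1→OXX/.XO/XO.; (2,2)=+1→OXX/..O/XOX
ply 3: OXX/X.O/XO. is terminal -1 (O); from .XX/..O/XO. depth 6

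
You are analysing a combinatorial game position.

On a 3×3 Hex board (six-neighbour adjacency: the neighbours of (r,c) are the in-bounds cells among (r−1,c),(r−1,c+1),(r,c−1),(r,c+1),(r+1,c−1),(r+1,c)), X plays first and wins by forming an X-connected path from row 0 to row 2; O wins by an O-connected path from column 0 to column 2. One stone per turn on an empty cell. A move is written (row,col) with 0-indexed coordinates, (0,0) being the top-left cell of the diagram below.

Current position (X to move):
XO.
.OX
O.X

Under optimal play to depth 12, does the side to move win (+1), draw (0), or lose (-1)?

[XO./.OX/O.X] X move#1: (0,2):+1/XOX/.OX/O.X*, (1,0):-1/XO./XOX/O.X, (2,1):-1/XO./.OX/OXX
[XOX/.OX/O.X] end (terminal -1, O#2); searched XO./.OX/O.X to 12

value(XO./.OX/O.X, X) = +1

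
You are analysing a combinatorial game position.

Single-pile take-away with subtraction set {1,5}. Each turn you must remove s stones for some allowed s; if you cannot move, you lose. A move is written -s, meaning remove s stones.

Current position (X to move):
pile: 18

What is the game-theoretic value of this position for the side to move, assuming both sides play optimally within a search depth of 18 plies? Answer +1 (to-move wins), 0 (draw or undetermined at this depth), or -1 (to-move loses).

value(18, X) = -1

ply 1, X at 18 | -1=-1→17*; -5=-1→13
ply 2, O at 17 | -1=+1→16*; -5=+1→12
ply 3, X at 16 | -1=-1→15*; -5=-1→11
ply 4, O at 15 | -1=+1→14*; -5=+1→10
ply 5, X at 14 | -1=-1→13*; -5=-1→9
ply 6, O at 13 | -1=+1→12*; -5=+1→8
ply 7, X at 12 | -1=-1→11*; -5=-1→7
ply 8, O at 11 | -1=+1→10*; -5=+1→6
ply 9, X at 10 | -1=-1→9*; -5=-1→5
ply 10, O at 9 | -1=+1→8*; -5=+1→4
ply 11, X at 8 | -1=-1→7*; -5=-1→3
ply 12, O at 7 | -1=+1→6*; -5=+1→2
ply 13, X at 6 | -1=-1→5*; -5=-1→1
ply 14, O at 5 | -1=+1→4*; -5=+1→0
ply 15, X at 4 | -1=-1→3*
ply 16, O at 3 | -1=+1→2*
ply 17, X at 2 | -1=-1→1*
ply 18, O at 1 | -1=+1→0*
ply 19: 0 is terminal -1 (X); from 18 depth 18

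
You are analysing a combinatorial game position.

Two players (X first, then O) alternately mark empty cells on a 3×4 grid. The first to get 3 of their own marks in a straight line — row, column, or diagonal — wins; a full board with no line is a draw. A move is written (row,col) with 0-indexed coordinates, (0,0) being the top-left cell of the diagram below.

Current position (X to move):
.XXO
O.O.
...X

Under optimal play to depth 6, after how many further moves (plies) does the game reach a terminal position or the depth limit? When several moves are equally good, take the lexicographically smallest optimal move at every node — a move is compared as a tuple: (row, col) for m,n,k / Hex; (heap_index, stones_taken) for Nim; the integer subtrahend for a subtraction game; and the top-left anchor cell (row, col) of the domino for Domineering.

ply 1, X at .XXO/O.O./...X | (0,0)=+1→XXXO/O.O./...X*; (1,1)=-1→.XXO/OXO./...X; (1,3)=-1→.XXO/O.OX/...X; (2,0)=-1→.XXO/O.O./X..X; (2,1)=-1→.XXO/O.O./.X.X; (2,2)=-1→.XXO/O.O./..XX
ply 2: XXXO/O.O./...X is terminal -1 (O); from .XXO/O.O./...X depth 6

PV length from [.XXO/O.O./...X]: 1 ply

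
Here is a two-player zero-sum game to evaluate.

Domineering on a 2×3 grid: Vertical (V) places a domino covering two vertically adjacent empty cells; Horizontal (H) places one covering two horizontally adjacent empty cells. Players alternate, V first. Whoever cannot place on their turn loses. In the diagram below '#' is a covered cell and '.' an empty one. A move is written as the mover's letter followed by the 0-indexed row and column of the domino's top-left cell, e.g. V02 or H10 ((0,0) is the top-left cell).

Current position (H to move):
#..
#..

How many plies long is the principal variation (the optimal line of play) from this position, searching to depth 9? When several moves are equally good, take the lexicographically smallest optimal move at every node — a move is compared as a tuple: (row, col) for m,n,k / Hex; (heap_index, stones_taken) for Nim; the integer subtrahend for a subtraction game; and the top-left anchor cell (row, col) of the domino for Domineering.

PV length from [#../#..]: 1 ply

p1 H@[#../#..]: H01[###/#..]+1* H11[#../###]+1
p2 V@[###/#..] terminal -1; root [#../#..] d9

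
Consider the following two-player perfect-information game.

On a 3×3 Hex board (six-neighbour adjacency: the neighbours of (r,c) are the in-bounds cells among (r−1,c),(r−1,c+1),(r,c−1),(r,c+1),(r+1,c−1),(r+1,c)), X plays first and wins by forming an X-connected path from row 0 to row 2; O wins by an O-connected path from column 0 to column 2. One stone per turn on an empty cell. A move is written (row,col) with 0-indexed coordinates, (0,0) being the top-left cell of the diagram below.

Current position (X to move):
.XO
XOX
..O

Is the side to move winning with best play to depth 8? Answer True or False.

p1 X@[.XO/XOX/..O]: (0,0)[XXO/XOX/..O]-1 (2,0)[.XO/XOX/X.O]+1* (2,1)[.XO/XOX/.XO]-1
p2 O@[.XO/XOX/X.O] terminal -1; root [.XO/XOX/..O] d8

X winning at [.XO/XOX/..O]: True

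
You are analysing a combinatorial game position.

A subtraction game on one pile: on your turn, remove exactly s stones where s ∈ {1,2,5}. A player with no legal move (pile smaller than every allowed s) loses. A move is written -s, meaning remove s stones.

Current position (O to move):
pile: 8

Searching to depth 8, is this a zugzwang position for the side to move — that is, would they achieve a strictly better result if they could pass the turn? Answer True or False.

[8] O move#1: -1:-1/7, -2:+1/6*, -5:+1/3
[6] X move#2: -1:-1/5*, -2:-1/4, -5:-1/1
[5] O move#3: -1:-1/4, -2:+1/3*, -5:+1/0
[3] X move#4: -1:-1/2*, -2:-1/1
[2] O move#5: -1:-1/1, -2:+1/0*
[0] end (terminal -1, X#6); searched 8 to 8
pass branch (X moves first from the same position):
  | [8] X move#1: -1:-1/7, -2:+1/6*, -5:+1/3
  | [6] O move#2: -1:-1/5*, -2:-1/4, -5:-1/1
  | [5] X move#3: -1:-1/4, -2:+1/3*, -5:+1/0
  | [3] O move#4: -1:-1/2*, -2:-1/1
  | [2] X move#5: -1:-1/1, -2:+1/0*
  | [0] end (terminal -1, O#6); searched 8 to 8
O moving scores +1; O passing scores -1

zugzwang(8, O) = False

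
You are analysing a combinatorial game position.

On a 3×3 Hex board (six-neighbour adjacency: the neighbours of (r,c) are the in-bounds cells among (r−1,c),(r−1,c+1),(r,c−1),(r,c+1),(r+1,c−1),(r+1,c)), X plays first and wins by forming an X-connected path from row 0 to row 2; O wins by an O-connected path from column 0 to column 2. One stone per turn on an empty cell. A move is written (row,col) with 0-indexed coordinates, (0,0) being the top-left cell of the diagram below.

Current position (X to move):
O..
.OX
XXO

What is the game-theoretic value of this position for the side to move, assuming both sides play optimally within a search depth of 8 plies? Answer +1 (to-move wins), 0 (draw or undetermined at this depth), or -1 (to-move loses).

value(O../.OX/XXO, X) = +1

p1 X@[O../.OX/XXO]: (0,1)[OX./.OX/XXO]+1* (0,2)[O.X/.OX/XXO]+1 (1,0)[O../XOX/XXO]+1
p2 O@[OX./.OX/XXO]: (0,2)[OXO/.OX/XXO]-1* (1,0)[OX./OOX/XXO]-1
p3 X@[OXO/.OX/XXO]: (1,0)[OXO/XOX/XXO]+1*
p4 O@[OXO/XOX/XXO] terminal -1; root [O../.OX/XXO] d8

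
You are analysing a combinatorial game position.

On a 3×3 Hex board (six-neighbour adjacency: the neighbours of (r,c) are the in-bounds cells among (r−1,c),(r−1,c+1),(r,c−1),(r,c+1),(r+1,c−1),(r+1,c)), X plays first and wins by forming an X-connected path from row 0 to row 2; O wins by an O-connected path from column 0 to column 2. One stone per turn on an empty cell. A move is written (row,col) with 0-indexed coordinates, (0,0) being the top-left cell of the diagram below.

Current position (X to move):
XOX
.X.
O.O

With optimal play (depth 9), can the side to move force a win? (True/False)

[XOX/.X./O.O] X move#1: (1,0):-1/XOX/XX./O.O, (1,2):-1/XOX/.XX/O.O, (2,1):+1/XOX/.X./OXO*
[XOX/.X./OXO] end (terminal -1, O#2); searched XOX/.X./O.O to 9

X winning at [XOX/.X./O.O]: True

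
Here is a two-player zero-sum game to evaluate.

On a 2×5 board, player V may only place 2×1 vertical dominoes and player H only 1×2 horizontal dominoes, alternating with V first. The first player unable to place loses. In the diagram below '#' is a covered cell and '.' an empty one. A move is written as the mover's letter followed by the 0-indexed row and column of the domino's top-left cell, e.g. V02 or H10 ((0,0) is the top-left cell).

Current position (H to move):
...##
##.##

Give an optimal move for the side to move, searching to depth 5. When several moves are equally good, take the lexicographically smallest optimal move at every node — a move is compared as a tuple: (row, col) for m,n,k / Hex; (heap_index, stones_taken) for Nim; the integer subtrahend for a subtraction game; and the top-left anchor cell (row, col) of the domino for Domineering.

ply 1, H at ...##/##.## | H00=-1→##.##/##.##; H01=+1→.####/##.##*
ply 2: .####/##.## is terminal -1 (V); from ...##/##.## depth 5

H's best at [...##/##.##]: H01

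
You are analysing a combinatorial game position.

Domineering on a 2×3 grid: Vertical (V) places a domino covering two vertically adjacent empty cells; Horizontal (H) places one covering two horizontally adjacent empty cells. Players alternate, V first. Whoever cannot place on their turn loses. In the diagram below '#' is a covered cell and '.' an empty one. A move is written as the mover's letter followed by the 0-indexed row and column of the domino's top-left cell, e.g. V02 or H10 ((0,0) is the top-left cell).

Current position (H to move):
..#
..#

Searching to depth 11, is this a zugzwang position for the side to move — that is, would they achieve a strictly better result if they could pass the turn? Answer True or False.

zugzwang(..#/..#, H) = False

p1 H@[..#/..#]: H00[###/..#]+1* H10[..#/###]+1
p2 V@[###/..#] terminal -1; root [..#/..#] d11
if H skipped the turn, V would face:
~ p1 V@[..#/..#]: V00[#.#/#.#]+1* V01[.##/.##]+1
~ p2 H@[#.#/#.#] terminal -1; root [..#/..#] d11
compare (H): move=+1 vs pass=-1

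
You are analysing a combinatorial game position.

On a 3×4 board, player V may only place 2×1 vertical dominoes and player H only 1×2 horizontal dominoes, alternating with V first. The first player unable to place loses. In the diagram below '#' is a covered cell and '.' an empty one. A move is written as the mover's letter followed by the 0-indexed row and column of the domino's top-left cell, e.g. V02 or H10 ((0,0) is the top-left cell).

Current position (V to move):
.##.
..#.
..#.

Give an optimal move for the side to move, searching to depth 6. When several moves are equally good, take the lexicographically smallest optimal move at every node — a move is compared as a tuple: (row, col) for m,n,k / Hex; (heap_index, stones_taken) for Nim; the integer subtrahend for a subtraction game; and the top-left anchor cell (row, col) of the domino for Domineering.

V's best at [.##./..#./..#.]: V00

ply 1, V at .##./..#./..#. | V00=+1→###./#.#./..#.*; V03=-1→.###/..##/..#.; V10=+1→.##./#.#./#.#.; V11=+1→.##./.##./.##.; V13=-1→.##./..##/..##
ply 2, H at ###./#.#./..#. | H20=-1→###./#.#./###.*
ply 3, V at ###./#.#./###. | V03=+1→####/#.##/###.*; V13=+1→###./#.##/####
ply 4: ####/#.##/###. is terminal -1 (H); from .##./..#./..#. depth 6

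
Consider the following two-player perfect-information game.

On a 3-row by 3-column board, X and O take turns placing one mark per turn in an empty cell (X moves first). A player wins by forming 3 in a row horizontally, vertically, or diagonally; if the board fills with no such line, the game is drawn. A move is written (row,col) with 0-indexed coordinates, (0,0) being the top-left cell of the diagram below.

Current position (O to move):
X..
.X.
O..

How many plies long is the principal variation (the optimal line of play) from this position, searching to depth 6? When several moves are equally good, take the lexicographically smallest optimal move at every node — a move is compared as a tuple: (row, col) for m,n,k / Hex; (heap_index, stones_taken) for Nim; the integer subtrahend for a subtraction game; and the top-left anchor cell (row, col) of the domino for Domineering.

ply 1, O at X../.X./O.. | (0,1)=-1→XO./.X./O..; (0,2)=-1→X.O/.X./O..; (1,0)=-1→X../OX./O..; (1,2)=-1→X../.XO/O..; (2,1)=-1→X../.X./OO.; (2,2)=+0→X../.X./O.O*
ply 2, X at X../.X./O.O | (0,1)=-1→XX./.X./O.O; (0,2)=-1→X.X/.X./O.O; (1,0)=-1→X../XX./O.O; (1,2)=-1→X../.XX/O.O; (2,1)=+0→X../.X./OXO*
ply 3, O at X../.X./OXO | (0,1)=+0→XO./.X./OXO*; (0,2)=-1→X.O/.X./OXO; (1,0)=-1→X../OX./OXO; (1,2)=-1→X../.XO/OXO
ply 4, X at XO./.X./OXO | (0,2)=+0→XOX/.X./OXO*; (1,0)=+0→XO./XX./OXO; (1,2)=+0→XO./.XX/OXO
ply 5, O at XOX/.X./OXO | (1,0)=+0→XOX/OX./OXO*; (1,2)=+0→XOX/.XO/OXO
ply 6, X at XOX/OX./OXO | (1,2)=+0→XOX/OXX/OXO*
ply 7: XOX/OXX/OXO is terminal +0 (O); from X../.X./O.. depth 6

PV length from [X../.X./O..]: 6 plies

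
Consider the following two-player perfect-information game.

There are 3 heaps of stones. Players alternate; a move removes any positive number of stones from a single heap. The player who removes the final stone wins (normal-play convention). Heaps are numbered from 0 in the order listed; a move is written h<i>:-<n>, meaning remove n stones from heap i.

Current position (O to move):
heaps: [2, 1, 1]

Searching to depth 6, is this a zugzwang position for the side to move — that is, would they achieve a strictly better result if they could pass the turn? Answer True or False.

zugzwang((2,1,1), O) = False

ply 1, O at (2,1,1) | h0:-1=-1→(1,1,1); h0:-2=+1→(0,1,1)*; h1:-1=-1→(2,0,1); h2:-1=-1→(2,1,0)
ply 2, X at (0,1,1) | h1:-1=-1→(0,0,1)*; h2:-1=-1→(0,1,0)
ply 3, O at (0,0,1) | h2:-1=+1→(0,0,0)*
ply 4: (0,0,0) is terminal -1 (X); from (2,1,1) depth 6
suppose O passes — search the same position with X to move:
pass> ply 1, X at (2,1,1) | h0:-1=-1→(1,1,1); h0:-2=+1→(0,1,1)*; h1:-1=-1→(2,0,1); h2:-1=-1→(2,1,0)
pass> ply 2, O at (0,1,1) | h1:-1=-1→(0,0,1)*; h2:-1=-1→(0,1,0)
pass> ply 3, X at (0,0,1) | h2:-1=+1→(0,0,0)*
pass> ply 4: (0,0,0) is terminal -1 (O); from (2,1,1) depth 6
for O: play +1, pass -1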